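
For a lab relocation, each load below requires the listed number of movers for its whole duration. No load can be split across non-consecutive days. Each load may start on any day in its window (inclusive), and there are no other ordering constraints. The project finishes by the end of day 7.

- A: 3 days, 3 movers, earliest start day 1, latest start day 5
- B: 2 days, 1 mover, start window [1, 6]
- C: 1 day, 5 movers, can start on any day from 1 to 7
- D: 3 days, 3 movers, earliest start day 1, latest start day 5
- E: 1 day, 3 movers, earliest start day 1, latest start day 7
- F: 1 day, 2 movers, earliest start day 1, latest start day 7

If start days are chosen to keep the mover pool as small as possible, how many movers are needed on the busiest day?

Early-start (A@1, B@1, C@1, D@1, E@1, F@1) gives peak 17: d1:17  d2:7  d3:6  d4:0  d5:0  d6:0  d7:0.
Shift C→4, D→5, E→3.
Schedule A@1, B@1, C@4, D@5, E@3, F@1: d1:6  d2:4  d3:6  d4:5  d5:3  d6:3  d7:3 — peak 6.

6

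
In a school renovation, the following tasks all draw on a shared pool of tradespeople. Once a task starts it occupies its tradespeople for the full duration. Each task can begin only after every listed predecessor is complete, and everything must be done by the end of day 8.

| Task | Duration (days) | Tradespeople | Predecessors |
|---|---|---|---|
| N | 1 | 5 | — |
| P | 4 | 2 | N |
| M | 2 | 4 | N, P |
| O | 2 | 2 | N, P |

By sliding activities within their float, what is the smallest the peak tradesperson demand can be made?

6

Schedule N@1, P@2, M@6, O@6: d1:5  d2:2  d3:2  d4:2  d5:2  d6:6  d7:6  d8:0 — peak 6.
No arrangement of the 6 feasible schedules does better.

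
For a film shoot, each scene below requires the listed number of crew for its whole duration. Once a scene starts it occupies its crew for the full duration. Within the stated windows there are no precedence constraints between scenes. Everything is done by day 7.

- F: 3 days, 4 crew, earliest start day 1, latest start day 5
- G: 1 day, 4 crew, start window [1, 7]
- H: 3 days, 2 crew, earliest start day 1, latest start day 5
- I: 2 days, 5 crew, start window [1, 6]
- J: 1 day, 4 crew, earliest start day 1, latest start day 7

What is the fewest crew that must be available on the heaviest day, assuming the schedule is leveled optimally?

6

Early-start (F@1, G@1, H@1, I@1, J@1) gives peak 19: d1:19  d2:11  d3:6  d4:0  d5:0  d6:0  d7:0.
Shift G→4, I→5, J→7.
Schedule F@1, G@4, H@1, I@5, J@7: d1:6  d2:6  d3:6  d4:4  d5:5  d6:5  d7:4 — peak 6.
Total crew member-days = 36 over 7 days ⇒ peak ≥ ⌈36/7⌉ = 6, so 6 is optimal.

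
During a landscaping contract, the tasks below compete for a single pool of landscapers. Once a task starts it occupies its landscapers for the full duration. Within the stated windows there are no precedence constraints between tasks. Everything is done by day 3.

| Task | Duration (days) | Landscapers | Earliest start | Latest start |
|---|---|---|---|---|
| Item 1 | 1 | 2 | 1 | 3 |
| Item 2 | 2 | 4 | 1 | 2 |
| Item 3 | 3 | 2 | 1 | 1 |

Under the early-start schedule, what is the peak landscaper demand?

8

Early-start schedule: Item 1@1, Item 2@1, Item 3@1.
Load per day: day 1: 8, day 2: 6, day 3: 2.
Peak is 8.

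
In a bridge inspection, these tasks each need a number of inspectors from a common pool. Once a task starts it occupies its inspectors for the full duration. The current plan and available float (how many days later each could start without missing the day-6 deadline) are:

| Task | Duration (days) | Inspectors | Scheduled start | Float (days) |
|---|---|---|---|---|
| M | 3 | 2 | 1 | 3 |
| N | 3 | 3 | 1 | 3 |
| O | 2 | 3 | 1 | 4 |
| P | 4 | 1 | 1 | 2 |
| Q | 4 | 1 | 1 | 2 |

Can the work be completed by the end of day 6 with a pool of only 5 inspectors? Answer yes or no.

yes

Schedule M@1, N@4, O@1, P@3, Q@3: d1:5  d2:5  d3:4  d4:5  d5:5  d6:5 — peak 5 ≤ 5.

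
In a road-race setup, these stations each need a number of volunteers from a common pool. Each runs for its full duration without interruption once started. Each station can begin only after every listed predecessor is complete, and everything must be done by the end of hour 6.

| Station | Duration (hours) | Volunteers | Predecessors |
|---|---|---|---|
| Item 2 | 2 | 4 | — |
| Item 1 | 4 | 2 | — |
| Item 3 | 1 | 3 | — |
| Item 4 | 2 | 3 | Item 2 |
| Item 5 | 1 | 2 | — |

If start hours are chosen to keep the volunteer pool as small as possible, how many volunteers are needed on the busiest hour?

Early-start (Item 2@1, Item 1@1, Item 3@1, Item 4@3, Item 5@1) gives peak 11: h1:11  h2:6  h3:5  h4:5  h5:0  h6:0.
Shift Item 1→3, Item 3→3, Item 4→4, Item 5→6.
Schedule Item 2@1, Item 1@3, Item 3@3, Item 4@4, Item 5@6: h1:4  h2:4  h3:5  h4:5  h5:5  h6:4 — peak 5.
Total volunteer-hours = 27 over 6 hours ⇒ peak ≥ ⌈27/6⌉ = 5, so 5 is optimal.

5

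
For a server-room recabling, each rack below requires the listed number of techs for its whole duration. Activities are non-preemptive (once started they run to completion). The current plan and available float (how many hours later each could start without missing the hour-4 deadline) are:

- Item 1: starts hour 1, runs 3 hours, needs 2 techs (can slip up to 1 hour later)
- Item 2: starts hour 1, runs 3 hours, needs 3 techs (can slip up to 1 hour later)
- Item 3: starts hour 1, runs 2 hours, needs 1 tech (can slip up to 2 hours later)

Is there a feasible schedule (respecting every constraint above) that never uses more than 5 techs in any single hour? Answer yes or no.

no

The minimum achievable peak is 6; 5 < 6, so no feasible schedule stays within the cap.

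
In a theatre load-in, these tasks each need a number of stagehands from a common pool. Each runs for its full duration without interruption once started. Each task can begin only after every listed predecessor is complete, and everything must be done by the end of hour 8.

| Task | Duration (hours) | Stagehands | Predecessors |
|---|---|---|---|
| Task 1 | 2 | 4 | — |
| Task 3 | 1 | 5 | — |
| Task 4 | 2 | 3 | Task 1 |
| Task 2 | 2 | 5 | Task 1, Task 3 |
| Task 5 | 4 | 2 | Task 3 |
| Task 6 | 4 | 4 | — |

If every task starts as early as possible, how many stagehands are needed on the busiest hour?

Early-start schedule: Task 1@1, Task 3@1, Task 4@3, Task 2@3, Task 5@2, Task 6@1.
Load per hour: hour 1: 13, hour 2: 10, hour 3: 14, hour 4: 14, hour 5: 2, hour 6: 0, hour 7: 0, hour 8: 0.
Peak is 14.

14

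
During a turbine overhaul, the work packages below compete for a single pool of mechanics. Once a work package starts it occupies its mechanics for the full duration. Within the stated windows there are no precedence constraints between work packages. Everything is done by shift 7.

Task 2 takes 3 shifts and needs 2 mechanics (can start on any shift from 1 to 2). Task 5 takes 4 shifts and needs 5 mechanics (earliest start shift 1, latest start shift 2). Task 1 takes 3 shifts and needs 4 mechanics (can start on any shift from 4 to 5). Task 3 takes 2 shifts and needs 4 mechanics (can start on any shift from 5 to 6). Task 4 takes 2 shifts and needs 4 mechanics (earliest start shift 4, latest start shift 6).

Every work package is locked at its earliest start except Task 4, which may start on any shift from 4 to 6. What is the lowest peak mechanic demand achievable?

Task 4@4: s1:7  s2:7  s3:7  s4:13  s5:12  s6:8  s7:0 → peak 13
Task 4@5: s1:7  s2:7  s3:7  s4:9  s5:12  s6:12  s7:0 → peak 12
Task 4@6: s1:7  s2:7  s3:7  s4:9  s5:8  s6:12  s7:4 → peak 12
Best is Task 4@5, peak 12.

12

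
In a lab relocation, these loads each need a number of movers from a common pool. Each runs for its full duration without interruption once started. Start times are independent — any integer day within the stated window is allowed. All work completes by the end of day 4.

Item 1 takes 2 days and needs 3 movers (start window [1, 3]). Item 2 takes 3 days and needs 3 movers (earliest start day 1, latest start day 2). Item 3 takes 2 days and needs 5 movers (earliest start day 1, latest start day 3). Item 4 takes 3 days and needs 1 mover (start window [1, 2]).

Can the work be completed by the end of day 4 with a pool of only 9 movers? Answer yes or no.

yes

Schedule Item 1@1, Item 2@1, Item 3@3, Item 4@1: d1:7  d2:7  d3:9  d4:5 — peak 9 ≤ 9.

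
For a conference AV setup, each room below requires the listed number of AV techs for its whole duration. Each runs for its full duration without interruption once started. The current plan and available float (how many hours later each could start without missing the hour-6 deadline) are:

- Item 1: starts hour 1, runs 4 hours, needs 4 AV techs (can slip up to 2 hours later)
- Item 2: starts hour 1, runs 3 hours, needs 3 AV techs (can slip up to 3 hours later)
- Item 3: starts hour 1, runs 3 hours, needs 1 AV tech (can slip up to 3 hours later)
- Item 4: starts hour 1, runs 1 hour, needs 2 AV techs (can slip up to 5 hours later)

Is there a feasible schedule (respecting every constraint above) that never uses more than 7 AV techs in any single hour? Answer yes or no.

yes

Schedule Item 1@1, Item 2@1, Item 3@4, Item 4@4: h1:7  h2:7  h3:7  h4:7  h5:1  h6:1 — peak 7 ≤ 7.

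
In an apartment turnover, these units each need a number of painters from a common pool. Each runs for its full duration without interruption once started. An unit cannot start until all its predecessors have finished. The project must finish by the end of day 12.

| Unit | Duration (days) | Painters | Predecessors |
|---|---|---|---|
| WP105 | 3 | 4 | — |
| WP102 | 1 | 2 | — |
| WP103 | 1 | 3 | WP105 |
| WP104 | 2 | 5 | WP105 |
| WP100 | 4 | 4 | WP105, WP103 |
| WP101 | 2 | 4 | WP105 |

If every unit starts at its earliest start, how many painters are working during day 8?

At early start, day 8 has: WP100.
Demand: 4 = 4.

4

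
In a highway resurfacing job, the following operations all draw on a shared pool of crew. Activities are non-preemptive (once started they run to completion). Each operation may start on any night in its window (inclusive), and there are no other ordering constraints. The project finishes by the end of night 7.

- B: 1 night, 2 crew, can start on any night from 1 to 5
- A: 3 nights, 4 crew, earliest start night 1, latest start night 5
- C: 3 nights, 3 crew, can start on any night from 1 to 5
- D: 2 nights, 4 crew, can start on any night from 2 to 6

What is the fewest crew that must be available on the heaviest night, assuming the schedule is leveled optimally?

Early-start (B@1, A@1, C@1, D@2) gives peak 11: n1:9  n2:11  n3:11  n4:0  n5:0  n6:0  n7:0.
Shift C→2, D→4.
Schedule B@1, A@1, C@2, D@4: n1:6  n2:7  n3:7  n4:7  n5:4  n6:0  n7:0 — peak 7.

7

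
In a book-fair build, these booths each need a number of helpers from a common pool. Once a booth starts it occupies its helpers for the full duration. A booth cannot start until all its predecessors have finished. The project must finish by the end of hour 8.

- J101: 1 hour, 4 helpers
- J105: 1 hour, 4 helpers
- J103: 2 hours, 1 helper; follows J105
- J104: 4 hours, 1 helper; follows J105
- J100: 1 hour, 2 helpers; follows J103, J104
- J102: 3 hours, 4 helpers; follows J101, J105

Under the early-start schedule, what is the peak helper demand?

Early-start schedule: J101@1, J105@1, J103@2, J104@2, J100@6, J102@2.
Load per hour: hour 1: 8, hour 2: 6, hour 3: 6, hour 4: 5, hour 5: 1, hour 6: 2, hour 7: 0, hour 8: 0.
Peak is 8.

8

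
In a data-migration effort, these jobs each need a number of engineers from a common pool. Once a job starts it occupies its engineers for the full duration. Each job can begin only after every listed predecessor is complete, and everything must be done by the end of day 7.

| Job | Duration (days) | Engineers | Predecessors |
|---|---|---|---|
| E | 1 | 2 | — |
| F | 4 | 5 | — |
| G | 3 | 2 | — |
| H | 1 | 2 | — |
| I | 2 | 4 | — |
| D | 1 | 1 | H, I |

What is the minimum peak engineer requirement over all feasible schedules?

6

Early-start (E@1, F@1, G@1, H@1, I@1, D@3) gives peak 15: d1:15  d2:11  d3:8  d4:5  d5:0  d6:0  d7:0.
Shift F→4, I→2, D→4.
Schedule E@1, F@4, G@1, H@1, I@2, D@4: d1:6  d2:6  d3:6  d4:6  d5:5  d6:5  d7:5 — peak 6.
Total engineer-days = 39 over 7 days ⇒ peak ≥ ⌈39/7⌉ = 6, so 6 is optimal.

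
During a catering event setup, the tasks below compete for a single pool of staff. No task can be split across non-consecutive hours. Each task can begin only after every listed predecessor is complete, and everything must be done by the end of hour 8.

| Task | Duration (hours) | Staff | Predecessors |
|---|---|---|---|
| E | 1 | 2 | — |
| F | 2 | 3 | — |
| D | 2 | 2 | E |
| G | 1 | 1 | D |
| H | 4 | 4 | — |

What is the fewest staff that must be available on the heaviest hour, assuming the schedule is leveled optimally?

Early-start (E@1, F@1, D@2, G@4, H@1) gives peak 9: h1:9  h2:9  h3:6  h4:5  h5:0  h6:0  h7:0  h8:0.
Shift H→4.
Schedule E@1, F@1, D@2, G@4, H@4: h1:5  h2:5  h3:2  h4:5  h5:4  h6:4  h7:4  h8:0 — peak 5.

5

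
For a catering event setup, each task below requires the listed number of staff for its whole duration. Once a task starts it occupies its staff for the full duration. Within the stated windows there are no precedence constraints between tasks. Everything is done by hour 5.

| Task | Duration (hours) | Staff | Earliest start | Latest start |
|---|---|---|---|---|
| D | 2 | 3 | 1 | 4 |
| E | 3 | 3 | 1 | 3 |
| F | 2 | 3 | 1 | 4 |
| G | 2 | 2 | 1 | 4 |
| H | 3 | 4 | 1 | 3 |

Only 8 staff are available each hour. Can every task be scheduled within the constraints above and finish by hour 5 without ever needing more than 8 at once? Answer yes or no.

yes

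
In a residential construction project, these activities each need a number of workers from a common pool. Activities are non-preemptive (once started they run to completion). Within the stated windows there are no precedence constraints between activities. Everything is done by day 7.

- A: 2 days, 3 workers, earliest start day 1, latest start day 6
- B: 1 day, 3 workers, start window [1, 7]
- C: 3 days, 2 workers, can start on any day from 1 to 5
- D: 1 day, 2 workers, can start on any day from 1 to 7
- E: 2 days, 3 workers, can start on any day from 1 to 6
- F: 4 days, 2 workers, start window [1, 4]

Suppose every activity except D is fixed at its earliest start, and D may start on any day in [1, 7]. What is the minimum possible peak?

13

D@1: d1:15  d2:10  d3:4  d4:2  d5:0  d6:0  d7:0 → peak 15
D@2: d1:13  d2:12  d3:4  d4:2  d5:0  d6:0  d7:0 → peak 13
D@3: d1:13  d2:10  d3:6  d4:2  d5:0  d6:0  d7:0 → peak 13
D@4: d1:13  d2:10  d3:4  d4:4  d5:0  d6:0  d7:0 → peak 13
D@5: d1:13  d2:10  d3:4  d4:2  d5:2  d6:0  d7:0 → peak 13
D@6: d1:13  d2:10  d3:4  d4:2  d5:0  d6:2  d7:0 → peak 13
D@7: d1:13  d2:10  d3:4  d4:2  d5:0  d6:0  d7:2 → peak 13
Best is D@2, peak 13.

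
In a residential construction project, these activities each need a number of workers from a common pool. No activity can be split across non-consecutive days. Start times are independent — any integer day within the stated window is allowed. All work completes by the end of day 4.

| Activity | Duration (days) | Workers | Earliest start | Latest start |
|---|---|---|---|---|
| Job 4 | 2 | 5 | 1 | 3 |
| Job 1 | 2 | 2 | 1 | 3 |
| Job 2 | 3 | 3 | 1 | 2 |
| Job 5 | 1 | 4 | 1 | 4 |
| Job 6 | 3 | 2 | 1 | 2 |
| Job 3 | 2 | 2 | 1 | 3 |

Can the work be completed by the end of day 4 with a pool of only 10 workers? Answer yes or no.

Schedule Job 4@1, Job 1@3, Job 2@1, Job 5@4, Job 6@1, Job 3@3: d1:10  d2:10  d3:9  d4:8 — peak 10 ≤ 10.

yes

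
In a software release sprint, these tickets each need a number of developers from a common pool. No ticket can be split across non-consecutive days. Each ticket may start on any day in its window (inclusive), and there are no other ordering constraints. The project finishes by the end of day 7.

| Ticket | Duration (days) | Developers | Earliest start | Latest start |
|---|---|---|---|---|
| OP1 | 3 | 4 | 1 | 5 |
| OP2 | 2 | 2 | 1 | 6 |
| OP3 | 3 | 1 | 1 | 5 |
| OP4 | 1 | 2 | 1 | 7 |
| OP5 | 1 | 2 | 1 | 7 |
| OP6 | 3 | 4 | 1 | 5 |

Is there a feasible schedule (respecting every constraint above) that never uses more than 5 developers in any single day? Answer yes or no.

no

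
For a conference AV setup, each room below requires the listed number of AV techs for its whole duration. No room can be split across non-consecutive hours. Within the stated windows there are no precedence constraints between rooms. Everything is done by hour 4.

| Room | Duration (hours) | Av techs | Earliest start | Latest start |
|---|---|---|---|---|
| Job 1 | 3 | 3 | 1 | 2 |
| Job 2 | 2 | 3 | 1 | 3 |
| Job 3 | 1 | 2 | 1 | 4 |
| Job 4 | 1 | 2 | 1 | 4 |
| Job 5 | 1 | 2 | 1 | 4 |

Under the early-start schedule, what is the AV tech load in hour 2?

6

At early start, hour 2 has: Job 1, Job 2.
Demand: 3 + 3 = 6.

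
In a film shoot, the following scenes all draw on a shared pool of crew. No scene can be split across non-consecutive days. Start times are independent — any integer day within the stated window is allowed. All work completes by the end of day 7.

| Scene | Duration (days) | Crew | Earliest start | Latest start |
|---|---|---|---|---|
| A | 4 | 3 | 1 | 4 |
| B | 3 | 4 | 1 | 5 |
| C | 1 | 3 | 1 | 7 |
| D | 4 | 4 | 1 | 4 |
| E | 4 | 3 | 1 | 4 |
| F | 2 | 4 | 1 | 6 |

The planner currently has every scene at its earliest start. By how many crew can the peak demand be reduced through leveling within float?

11

Early-start peak: d1:21  d2:18  d3:14  d4:10  d5:0  d6:0  d7:0 ⇒ 21.
Leveled (A@1, B@1, C@1, D@4, E@2, F@6): d1:10  d2:10  d3:10  d4:10  d5:7  d6:8  d7:8 ⇒ 10.
Reduction 21 − 10 = 11.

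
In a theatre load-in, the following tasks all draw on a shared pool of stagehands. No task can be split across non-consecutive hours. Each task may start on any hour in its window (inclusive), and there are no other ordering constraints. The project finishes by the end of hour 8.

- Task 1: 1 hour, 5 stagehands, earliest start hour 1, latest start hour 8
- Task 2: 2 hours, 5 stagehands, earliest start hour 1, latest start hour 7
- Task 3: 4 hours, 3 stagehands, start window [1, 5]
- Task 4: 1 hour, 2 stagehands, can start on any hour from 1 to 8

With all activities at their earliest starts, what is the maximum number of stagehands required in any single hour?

15

Early-start schedule: Task 1@1, Task 2@1, Task 3@1, Task 4@1.
Load per hour: hour 1: 15, hour 2: 8, hour 3: 3, hour 4: 3, hour 5: 0, hour 6: 0, hour 7: 0, hour 8: 0.
Peak is 15.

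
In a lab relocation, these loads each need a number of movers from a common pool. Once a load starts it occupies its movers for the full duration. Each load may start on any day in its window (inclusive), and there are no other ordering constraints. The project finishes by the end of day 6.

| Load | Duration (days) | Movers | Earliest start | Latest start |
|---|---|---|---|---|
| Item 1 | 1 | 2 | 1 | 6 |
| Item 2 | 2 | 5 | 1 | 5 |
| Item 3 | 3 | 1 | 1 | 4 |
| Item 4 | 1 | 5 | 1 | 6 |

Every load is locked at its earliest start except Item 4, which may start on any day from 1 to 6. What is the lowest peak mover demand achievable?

Item 4@1: d1:13  d2:6  d3:1  d4:0  d5:0  d6:0 → peak 13
Item 4@2: d1:8  d2:11  d3:1  d4:0  d5:0  d6:0 → peak 11
Item 4@3: d1:8  d2:6  d3:6  d4:0  d5:0  d6:0 → peak 8
Item 4@4: d1:8  d2:6  d3:1  d4:5  d5:0  d6:0 → peak 8
Item 4@5: d1:8  d2:6  d3:1  d4:0  d5:5  d6:0 → peak 8
Item 4@6: d1:8  d2:6  d3:1  d4:0  d5:0  d6:5 → peak 8
Best is Item 4@3, peak 8.

8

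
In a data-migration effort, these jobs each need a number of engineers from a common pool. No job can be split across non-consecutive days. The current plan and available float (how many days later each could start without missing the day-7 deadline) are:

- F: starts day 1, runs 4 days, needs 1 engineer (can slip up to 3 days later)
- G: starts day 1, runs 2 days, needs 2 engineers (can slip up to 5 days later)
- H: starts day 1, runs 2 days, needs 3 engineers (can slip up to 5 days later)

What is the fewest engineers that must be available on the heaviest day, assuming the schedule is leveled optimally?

Early-start (F@1, G@1, H@1) gives peak 6: d1:6  d2:6  d3:1  d4:1  d5:0  d6:0  d7:0.
Shift H→5.
Schedule F@1, G@1, H@5: d1:3  d2:3  d3:1  d4:1  d5:3  d6:3  d7:0 — peak 3.

3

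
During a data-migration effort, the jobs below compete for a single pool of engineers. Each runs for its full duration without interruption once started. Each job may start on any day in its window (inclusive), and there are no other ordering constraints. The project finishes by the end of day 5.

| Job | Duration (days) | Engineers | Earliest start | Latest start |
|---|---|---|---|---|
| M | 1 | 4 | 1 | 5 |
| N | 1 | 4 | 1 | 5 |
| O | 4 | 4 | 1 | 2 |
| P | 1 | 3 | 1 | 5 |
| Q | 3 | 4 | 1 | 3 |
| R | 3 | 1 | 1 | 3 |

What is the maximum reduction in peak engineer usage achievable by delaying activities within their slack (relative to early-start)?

Early-start peak: d1:20  d2:9  d3:9  d4:4  d5:0 ⇒ 20.
Leveled (M@1, N@1, O@2, P@2, Q@3, R@1): d1:9  d2:8  d3:9  d4:8  d5:8 ⇒ 9.
Reduction 20 − 9 = 11.

11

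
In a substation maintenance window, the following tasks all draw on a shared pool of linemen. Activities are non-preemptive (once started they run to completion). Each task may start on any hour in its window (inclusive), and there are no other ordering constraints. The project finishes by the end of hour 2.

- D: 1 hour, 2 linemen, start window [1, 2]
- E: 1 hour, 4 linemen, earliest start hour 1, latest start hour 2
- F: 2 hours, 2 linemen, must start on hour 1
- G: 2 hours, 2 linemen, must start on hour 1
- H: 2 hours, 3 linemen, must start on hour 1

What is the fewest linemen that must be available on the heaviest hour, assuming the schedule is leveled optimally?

Early-start (D@1, E@1, F@1, G@1, H@1) gives peak 13: h1:13  h2:7.
Shift E→2.
Schedule D@1, E@2, F@1, G@1, H@1: h1:9  h2:11 — peak 11.
No arrangement of the 4 feasible schedules does better.

11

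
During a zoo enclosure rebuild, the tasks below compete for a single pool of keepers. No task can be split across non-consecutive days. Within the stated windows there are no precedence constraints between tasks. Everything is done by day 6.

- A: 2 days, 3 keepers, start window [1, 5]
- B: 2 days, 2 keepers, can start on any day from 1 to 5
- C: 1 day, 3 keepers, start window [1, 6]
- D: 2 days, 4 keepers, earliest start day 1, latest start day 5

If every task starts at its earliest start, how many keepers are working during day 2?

At early start, day 2 has: A, B, D.
Demand: 3 + 2 + 4 = 9.

9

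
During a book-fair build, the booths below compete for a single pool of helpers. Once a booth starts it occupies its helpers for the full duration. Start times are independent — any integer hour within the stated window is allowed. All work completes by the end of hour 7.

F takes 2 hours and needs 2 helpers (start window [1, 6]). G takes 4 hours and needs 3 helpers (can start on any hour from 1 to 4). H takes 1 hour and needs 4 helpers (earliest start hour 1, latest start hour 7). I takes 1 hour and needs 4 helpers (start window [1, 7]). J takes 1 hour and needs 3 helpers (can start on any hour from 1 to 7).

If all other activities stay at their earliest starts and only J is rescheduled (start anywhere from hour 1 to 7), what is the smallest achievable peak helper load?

J@1: h1:16  h2:5  h3:3  h4:3  h5:0  h6:0  h7:0 → peak 16
J@2: h1:13  h2:8  h3:3  h4:3  h5:0  h6:0  h7:0 → peak 13
J@3: h1:13  h2:5  h3:6  h4:3  h5:0  h6:0  h7:0 → peak 13
J@4: h1:13  h2:5  h3:3  h4:6  h5:0  h6:0  h7:0 → peak 13
J@5: h1:13  h2:5  h3:3  h4:3  h5:3  h6:0  h7:0 → peak 13
J@6: h1:13  h2:5  h3:3  h4:3  h5:0  h6:3  h7:0 → peak 13
J@7: h1:13  h2:5  h3:3  h4:3  h5:0  h6:0  h7:3 → peak 13
Best is J@2, peak 13.

13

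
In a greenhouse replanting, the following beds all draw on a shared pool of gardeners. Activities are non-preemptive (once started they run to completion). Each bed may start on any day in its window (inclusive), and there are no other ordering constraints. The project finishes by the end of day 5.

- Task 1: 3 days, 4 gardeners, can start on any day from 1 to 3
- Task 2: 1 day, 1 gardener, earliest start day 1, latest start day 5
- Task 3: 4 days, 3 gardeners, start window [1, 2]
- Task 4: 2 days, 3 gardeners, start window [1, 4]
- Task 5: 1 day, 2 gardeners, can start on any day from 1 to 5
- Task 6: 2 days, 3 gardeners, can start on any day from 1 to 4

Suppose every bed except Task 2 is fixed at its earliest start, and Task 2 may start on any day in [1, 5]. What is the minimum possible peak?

15

Task 2@1: d1:16  d2:13  d3:7  d4:3  d5:0 → peak 16
Task 2@2: d1:15  d2:14  d3:7  d4:3  d5:0 → peak 15
Task 2@3: d1:15  d2:13  d3:8  d4:3  d5:0 → peak 15
Task 2@4: d1:15  d2:13  d3:7  d4:4  d5:0 → peak 15
Task 2@5: d1:15  d2:13  d3:7  d4:3  d5:1 → peak 15
Best is Task 2@2, peak 15.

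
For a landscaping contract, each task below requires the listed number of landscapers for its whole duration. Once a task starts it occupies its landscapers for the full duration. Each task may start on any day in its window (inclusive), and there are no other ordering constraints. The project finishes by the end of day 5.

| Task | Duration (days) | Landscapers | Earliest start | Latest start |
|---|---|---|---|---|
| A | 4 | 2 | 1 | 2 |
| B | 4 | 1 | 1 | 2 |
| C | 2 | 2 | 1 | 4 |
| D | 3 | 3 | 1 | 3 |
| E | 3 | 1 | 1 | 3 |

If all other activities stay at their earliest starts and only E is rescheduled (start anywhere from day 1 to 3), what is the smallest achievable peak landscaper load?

E@1: d1:9  d2:9  d3:7  d4:3  d5:0 → peak 9
E@2: d1:8  d2:9  d3:7  d4:4  d5:0 → peak 9
E@3: d1:8  d2:8  d3:7  d4:4  d5:1 → peak 8
Best is E@3, peak 8.

8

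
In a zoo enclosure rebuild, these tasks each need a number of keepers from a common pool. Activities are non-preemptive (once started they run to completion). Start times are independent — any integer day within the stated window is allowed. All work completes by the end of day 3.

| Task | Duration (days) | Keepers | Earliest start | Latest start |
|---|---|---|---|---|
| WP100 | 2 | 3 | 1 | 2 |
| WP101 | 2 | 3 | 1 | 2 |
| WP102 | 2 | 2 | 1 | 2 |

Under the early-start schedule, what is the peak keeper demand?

8

Early-start schedule: WP100@1, WP101@1, WP102@1.
Load per day: day 1: 8, day 2: 8, day 3: 0.
Peak is 8.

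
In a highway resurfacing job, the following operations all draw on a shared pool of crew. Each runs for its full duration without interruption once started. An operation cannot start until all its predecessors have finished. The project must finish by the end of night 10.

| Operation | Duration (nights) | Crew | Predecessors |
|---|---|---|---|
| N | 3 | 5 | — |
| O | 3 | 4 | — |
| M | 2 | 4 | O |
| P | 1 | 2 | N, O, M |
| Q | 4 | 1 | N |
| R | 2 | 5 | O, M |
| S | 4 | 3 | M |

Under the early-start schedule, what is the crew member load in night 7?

At early start, night 7 has: Q, R, S.
Demand: 1 + 5 + 3 = 9.

9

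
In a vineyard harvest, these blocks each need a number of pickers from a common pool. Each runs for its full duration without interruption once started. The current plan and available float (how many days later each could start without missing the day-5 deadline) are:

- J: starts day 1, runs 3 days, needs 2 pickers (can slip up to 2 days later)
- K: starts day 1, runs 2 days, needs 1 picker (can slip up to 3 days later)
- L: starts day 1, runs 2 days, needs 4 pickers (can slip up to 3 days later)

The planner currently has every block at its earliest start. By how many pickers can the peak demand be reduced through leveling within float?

Early-start peak: d1:7  d2:7  d3:2  d4:0  d5:0 ⇒ 7.
Leveled (J@1, K@1, L@4): d1:3  d2:3  d3:2  d4:4  d5:4 ⇒ 4.
Reduction 7 − 4 = 3.

3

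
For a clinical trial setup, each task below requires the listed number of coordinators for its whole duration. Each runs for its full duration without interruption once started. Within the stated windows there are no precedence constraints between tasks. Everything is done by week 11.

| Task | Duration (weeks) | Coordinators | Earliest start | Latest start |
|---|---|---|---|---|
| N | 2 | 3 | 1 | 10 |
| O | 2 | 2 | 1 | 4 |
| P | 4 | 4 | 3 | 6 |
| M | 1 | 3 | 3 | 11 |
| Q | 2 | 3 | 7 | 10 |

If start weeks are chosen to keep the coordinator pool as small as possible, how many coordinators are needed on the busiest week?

4

Early-start (N@1, O@1, P@3, M@3, Q@7) gives peak 7: w1:5  w2:5  w3:7  w4:4  w5:4  w6:4  w7:3  w8:3  w9:0  w10:0  w11:0.
Shift O→3, P→5, M→9, Q→10.
Schedule N@1, O@3, P@5, M@9, Q@10: w1:3  w2:3  w3:2  w4:2  w5:4  w6:4  w7:4  w8:4  w9:3  w10:3  w11:3 — peak 4.
Total coordinator-weeks = 35 over 11 weeks ⇒ peak ≥ ⌈35/11⌉ = 4, so 4 is optimal.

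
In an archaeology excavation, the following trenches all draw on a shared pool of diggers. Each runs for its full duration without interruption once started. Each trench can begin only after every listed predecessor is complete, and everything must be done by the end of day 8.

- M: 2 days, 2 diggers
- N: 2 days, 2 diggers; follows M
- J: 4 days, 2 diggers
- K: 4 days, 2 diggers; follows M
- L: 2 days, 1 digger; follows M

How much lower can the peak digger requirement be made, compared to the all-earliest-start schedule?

Early-start peak: d1:4  d2:4  d3:7  d4:7  d5:2  d6:2  d7:0  d8:0 ⇒ 7.
Leveled (M@1, N@3, J@1, K@5, L@5): d1:4  d2:4  d3:4  d4:4  d5:3  d6:3  d7:2  d8:2 ⇒ 4.
Reduction 7 − 4 = 3.

3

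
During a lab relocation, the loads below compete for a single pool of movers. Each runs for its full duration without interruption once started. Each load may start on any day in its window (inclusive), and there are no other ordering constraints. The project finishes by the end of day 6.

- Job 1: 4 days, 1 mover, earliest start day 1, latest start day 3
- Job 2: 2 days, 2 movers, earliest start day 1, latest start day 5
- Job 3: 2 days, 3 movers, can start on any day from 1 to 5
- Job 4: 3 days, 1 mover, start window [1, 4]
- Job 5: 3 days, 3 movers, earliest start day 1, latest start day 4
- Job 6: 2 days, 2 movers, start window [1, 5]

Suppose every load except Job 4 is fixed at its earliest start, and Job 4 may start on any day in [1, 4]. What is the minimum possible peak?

11

Job 4@1: d1:12  d2:12  d3:5  d4:1  d5:0  d6:0 → peak 12
Job 4@2: d1:11  d2:12  d3:5  d4:2  d5:0  d6:0 → peak 12
Job 4@3: d1:11  d2:11  d3:5  d4:2  d5:1  d6:0 → peak 11
Job 4@4: d1:11  d2:11  d3:4  d4:2  d5:1  d6:1 → peak 11
Best is Job 4@3, peak 11.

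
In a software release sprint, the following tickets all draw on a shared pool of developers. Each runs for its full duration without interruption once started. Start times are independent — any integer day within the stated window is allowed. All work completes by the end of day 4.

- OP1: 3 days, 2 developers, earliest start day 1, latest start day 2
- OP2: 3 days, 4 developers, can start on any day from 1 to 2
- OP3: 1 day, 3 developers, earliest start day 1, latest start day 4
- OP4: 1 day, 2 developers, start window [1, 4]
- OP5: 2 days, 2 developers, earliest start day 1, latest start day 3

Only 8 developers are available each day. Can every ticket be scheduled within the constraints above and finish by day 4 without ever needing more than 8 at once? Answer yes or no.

yes

Schedule OP1@1, OP2@1, OP3@4, OP4@1, OP5@2: d1:8  d2:8  d3:8  d4:3 — peak 8 ≤ 8.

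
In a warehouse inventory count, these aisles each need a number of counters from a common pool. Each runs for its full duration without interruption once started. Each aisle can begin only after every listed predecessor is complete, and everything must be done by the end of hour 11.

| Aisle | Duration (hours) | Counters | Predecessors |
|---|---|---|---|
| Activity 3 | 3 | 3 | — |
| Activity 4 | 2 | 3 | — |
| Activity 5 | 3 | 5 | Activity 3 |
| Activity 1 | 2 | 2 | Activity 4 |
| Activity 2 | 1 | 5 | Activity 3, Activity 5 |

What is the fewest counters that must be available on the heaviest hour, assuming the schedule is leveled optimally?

5

Early-start (Activity 3@1, Activity 4@1, Activity 5@4, Activity 1@3, Activity 2@7) gives peak 7: h1:6  h2:6  h3:5  h4:7  h5:5  h6:5  h7:5  h8:0  h9:0  h10:0  h11:0.
Shift Activity 4→4, Activity 5→6, Activity 1→9, Activity 2→11.
Schedule Activity 3@1, Activity 4@4, Activity 5@6, Activity 1@9, Activity 2@11: h1:3  h2:3  h3:3  h4:3  h5:3  h6:5  h7:5  h8:5  h9:2  h10:2  h11:5 — peak 5.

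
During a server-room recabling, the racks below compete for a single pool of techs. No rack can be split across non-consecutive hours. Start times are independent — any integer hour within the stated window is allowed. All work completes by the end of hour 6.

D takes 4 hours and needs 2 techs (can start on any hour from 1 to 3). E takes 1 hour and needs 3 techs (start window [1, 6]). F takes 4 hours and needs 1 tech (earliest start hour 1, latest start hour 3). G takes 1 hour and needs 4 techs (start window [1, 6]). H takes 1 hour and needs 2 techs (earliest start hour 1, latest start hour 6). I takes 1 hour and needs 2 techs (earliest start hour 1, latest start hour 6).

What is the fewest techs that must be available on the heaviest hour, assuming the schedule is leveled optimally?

Early-start (D@1, E@1, F@1, G@1, H@1, I@1) gives peak 14: h1:14  h2:3  h3:3  h4:3  h5:0  h6:0.
Shift F→2, G→5, H→2, I→3.
Schedule D@1, E@1, F@2, G@5, H@2, I@3: h1:5  h2:5  h3:5  h4:3  h5:5  h6:0 — peak 5.

5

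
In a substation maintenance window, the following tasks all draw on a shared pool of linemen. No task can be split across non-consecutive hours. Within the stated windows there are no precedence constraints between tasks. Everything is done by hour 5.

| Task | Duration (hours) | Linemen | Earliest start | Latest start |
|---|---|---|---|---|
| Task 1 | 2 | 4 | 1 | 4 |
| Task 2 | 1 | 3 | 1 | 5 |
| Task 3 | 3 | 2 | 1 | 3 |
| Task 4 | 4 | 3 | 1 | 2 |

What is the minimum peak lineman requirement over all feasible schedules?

Early-start (Task 1@1, Task 2@1, Task 3@1, Task 4@1) gives peak 12: h1:12  h2:9  h3:5  h4:3  h5:0.
Shift Task 3→3, Task 4→2.
Schedule Task 1@1, Task 2@1, Task 3@3, Task 4@2: h1:7  h2:7  h3:5  h4:5  h5:5 — peak 7.

7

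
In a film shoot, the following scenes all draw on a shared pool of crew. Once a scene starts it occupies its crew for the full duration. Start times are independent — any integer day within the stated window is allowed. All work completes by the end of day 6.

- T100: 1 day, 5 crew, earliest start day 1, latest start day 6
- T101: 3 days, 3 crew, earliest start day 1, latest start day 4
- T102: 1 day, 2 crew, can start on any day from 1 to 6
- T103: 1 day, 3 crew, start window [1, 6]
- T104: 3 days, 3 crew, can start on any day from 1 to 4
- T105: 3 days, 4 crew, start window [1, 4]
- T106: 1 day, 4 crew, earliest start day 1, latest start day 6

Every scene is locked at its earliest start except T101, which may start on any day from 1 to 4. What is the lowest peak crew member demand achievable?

T101@1: d1:24  d2:10  d3:10  d4:0  d5:0  d6:0 → peak 24
T101@2: d1:21  d2:10  d3:10  d4:3  d5:0  d6:0 → peak 21
T101@3: d1:21  d2:7  d3:10  d4:3  d5:3  d6:0 → peak 21
T101@4: d1:21  d2:7  d3:7  d4:3  d5:3  d6:3 → peak 21
Best is T101@2, peak 21.

21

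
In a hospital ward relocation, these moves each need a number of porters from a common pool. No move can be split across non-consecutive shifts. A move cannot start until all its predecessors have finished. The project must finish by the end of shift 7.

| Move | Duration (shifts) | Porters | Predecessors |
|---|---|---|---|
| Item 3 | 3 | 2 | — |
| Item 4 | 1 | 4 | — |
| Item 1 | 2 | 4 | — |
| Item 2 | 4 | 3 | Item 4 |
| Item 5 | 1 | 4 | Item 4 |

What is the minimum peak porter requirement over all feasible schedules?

7

Early-start (Item 3@1, Item 4@1, Item 1@1, Item 2@2, Item 5@2) gives peak 13: s1:10  s2:13  s3:5  s4:3  s5:3  s6:0  s7:0.
Shift Item 1→2, Item 2→4, Item 5→4.
Schedule Item 3@1, Item 4@1, Item 1@2, Item 2@4, Item 5@4: s1:6  s2:6  s3:6  s4:7  s5:3  s6:3  s7:3 — peak 7.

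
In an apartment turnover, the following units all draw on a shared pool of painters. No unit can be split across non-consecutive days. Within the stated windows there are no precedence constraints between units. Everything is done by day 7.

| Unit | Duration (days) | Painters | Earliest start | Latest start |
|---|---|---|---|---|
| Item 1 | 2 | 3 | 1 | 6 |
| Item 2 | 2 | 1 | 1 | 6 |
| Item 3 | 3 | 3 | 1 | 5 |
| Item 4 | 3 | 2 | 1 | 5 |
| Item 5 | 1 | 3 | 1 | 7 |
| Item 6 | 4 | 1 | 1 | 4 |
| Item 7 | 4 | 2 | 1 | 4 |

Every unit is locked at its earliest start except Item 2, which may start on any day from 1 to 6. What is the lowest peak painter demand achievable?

Item 2@1: d1:15  d2:12  d3:8  d4:3  d5:0  d6:0  d7:0 → peak 15
Item 2@2: d1:14  d2:12  d3:9  d4:3  d5:0  d6:0  d7:0 → peak 14
Item 2@3: d1:14  d2:11  d3:9  d4:4  d5:0  d6:0  d7:0 → peak 14
Item 2@4: d1:14  d2:11  d3:8  d4:4  d5:1  d6:0  d7:0 → peak 14
Item 2@5: d1:14  d2:11  d3:8  d4:3  d5:1  d6:1  d7:0 → peak 14
Item 2@6: d1:14  d2:11  d3:8  d4:3  d5:0  d6:1  d7:1 → peak 14
Best is Item 2@2, peak 14.

14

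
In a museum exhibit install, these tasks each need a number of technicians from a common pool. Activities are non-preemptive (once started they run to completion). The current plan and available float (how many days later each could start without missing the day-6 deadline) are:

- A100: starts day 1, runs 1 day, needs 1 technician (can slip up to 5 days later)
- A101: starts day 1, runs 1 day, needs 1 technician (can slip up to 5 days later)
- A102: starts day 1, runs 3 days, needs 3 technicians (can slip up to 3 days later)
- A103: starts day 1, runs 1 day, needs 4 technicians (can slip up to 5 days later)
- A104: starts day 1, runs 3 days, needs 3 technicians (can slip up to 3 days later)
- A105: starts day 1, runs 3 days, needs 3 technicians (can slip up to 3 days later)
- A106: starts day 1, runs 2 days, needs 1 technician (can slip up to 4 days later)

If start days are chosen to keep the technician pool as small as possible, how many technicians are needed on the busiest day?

7

Early-start (A100@1, A101@1, A102@1, A103@1, A104@1, A105@1, A106@1) gives peak 16: d1:16  d2:10  d3:9  d4:0  d5:0  d6:0.
Shift A103→2, A104→3, A105→4, A106→3.
Schedule A100@1, A101@1, A102@1, A103@2, A104@3, A105@4, A106@3: d1:5  d2:7  d3:7  d4:7  d5:6  d6:3 — peak 7.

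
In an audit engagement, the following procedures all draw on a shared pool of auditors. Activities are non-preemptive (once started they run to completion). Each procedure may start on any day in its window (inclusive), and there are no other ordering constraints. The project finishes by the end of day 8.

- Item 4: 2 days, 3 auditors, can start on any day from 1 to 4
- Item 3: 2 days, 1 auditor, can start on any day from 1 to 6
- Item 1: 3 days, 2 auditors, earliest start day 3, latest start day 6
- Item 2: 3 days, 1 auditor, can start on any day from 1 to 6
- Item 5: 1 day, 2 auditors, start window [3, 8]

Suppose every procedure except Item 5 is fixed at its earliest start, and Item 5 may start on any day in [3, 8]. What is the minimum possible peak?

5

Item 5@3: d1:5  d2:5  d3:5  d4:2  d5:2  d6:0  d7:0  d8:0 → peak 5
Item 5@4: d1:5  d2:5  d3:3  d4:4  d5:2  d6:0  d7:0  d8:0 → peak 5
Item 5@5: d1:5  d2:5  d3:3  d4:2  d5:4  d6:0  d7:0  d8:0 → peak 5
Item 5@6: d1:5  d2:5  d3:3  d4:2  d5:2  d6:2  d7:0  d8:0 → peak 5
Item 5@7: d1:5  d2:5  d3:3  d4:2  d5:2  d6:0  d7:2  d8:0 → peak 5
Item 5@8: d1:5  d2:5  d3:3  d4:2  d5:2  d6:0  d7:0  d8:2 → peak 5
Best is Item 5@3, peak 5.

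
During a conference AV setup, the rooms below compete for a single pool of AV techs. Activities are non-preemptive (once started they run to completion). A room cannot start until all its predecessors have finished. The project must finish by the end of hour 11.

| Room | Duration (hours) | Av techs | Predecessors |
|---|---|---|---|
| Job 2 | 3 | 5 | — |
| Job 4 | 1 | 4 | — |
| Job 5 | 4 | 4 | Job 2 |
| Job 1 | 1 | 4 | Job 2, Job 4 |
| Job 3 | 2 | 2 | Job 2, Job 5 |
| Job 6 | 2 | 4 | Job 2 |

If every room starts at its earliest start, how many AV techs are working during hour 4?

12

At early start, hour 4 has: Job 5, Job 1, Job 6.
Demand: 4 + 4 + 4 = 12.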